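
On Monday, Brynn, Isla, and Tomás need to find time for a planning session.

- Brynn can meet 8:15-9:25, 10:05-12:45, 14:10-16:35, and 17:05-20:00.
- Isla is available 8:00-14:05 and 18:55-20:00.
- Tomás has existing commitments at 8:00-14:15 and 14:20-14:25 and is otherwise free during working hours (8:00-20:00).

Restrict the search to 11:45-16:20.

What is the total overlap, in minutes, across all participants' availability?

0 minutes

Tomás free within 08:00–20:00: 14:15–14:20, 14:25–20:00.
Brynn ∩ Isla: 08:15–09:25, 10:05–12:45, 18:55–20:00.
Brynn ∩ Isla ∩ Tomás: 18:55–20:00.
Restricted to 11:45–16:20: (none).
Total common minutes: 0.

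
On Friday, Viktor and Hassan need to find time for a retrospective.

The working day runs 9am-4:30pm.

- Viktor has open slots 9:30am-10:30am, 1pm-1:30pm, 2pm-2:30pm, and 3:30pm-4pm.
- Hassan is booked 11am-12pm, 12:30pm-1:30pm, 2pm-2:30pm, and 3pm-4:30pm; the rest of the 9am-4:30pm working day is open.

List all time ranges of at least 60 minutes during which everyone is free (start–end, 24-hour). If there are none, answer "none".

Hassan free within 09:00–16:30: 09:00–11:00, 12:00–12:30, 13:30–14:00, 14:30–15:00.
Viktor ∩ Hassan: 09:30–10:30.
Windows ≥ 60 min: 09:30–10:30.

09:30–10:30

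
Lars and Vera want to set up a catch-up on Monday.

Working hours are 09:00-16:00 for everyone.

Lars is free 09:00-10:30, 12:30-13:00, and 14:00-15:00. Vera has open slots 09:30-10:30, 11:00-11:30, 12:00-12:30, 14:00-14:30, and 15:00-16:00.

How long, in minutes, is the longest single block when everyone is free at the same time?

Lars ∩ Vera: 09:30–10:30, 14:00–14:30.
Common window lengths: 60, 30 min; longest is 60.

60 minutes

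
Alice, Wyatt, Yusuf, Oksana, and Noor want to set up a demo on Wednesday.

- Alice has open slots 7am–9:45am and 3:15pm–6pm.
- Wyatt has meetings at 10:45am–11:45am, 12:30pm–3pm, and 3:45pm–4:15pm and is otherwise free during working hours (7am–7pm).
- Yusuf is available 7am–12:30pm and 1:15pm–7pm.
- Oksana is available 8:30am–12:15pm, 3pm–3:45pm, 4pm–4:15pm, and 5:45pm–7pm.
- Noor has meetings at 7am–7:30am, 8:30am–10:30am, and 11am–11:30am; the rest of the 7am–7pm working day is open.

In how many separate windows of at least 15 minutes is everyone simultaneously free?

Wyatt free within 07:00–19:00: 07:00–10:45, 11:45–12:30, 15:00–15:45, 16:15–19:00.
Noor free within 07:00–19:00: 07:30–08:30, 10:30–11:00, 11:30–19:00.
Alice ∩ Wyatt: 07:00–09:45, 15:15–15:45, 16:15–18:00.
Alice ∩ Wyatt ∩ Yusuf: 07:00–09:45, 15:15–15:45, 16:15–18:00.
Alice ∩ Wyatt ∩ Yusuf ∩ Oksana: 08:30–09:45, 15:15–15:45, 17:45–18:00.
Alice ∩ Wyatt ∩ Yusuf ∩ Oksana ∩ Noor: 15:15–15:45, 17:45–18:00.
Windows ≥ 15 min: 15:15–15:45, 17:45–18:00.
That's 2 windows.

2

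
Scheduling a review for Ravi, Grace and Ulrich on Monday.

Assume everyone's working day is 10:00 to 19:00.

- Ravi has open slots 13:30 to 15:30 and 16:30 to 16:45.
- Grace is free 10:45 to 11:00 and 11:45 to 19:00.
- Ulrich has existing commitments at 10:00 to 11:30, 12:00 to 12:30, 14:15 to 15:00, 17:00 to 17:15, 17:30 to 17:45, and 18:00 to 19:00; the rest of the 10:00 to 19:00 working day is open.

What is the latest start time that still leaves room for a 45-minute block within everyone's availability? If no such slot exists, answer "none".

Ulrich free within 10:00–19:00: 11:30–12:00, 12:30–14:15, 15:00–17:00, 17:15–17:30, 17:45–18:00.
Ravi ∩ Grace: 13:30–15:30, 16:30–16:45.
Ravi ∩ Grace ∩ Ulrich: 13:30–14:15, 15:00–15:30, 16:30–16:45.
Windows ≥ 45 min: 13:30–14:15.
Latest start in the last window 13:30–14:15 is 14:15 − 45 min = 13:30.

13:30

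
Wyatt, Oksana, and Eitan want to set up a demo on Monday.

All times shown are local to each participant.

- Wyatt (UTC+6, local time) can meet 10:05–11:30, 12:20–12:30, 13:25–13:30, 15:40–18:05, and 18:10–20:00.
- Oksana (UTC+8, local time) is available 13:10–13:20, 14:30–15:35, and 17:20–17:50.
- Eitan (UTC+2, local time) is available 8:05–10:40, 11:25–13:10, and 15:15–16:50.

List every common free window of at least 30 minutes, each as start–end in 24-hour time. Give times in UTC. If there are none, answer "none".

Wyatt → UTC: 04:05–05:30, 06:20–06:30, 07:25–07:30, 09:40–12:05, 12:10–14:00.
Oksana → UTC: 05:10–05:20, 06:30–07:35, 09:20–09:50.
Eitan → UTC: 06:05–08:40, 09:25–11:10, 13:15–14:50.
Wyatt ∩ Oksana: 05:10–05:20, 07:25–07:30, 09:40–09:50.
Wyatt ∩ Oksana ∩ Eitan: 07:25–07:30, 09:40–09:50.
Windows ≥ 30 min: (none).

none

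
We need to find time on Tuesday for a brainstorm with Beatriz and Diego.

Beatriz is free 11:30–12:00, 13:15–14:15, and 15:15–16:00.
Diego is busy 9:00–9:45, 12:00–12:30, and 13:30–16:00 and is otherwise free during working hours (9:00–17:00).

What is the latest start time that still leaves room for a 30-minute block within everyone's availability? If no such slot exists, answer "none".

Diego free within 09:00–17:00: 09:45–12:00, 12:30–13:30, 16:00–17:00.
Beatriz ∩ Diego: 11:30–12:00, 13:15–13:30.
Windows ≥ 30 min: 11:30–12:00.
Latest start in the last window 11:30–12:00 is 12:00 − 30 min = 11:30.

11:30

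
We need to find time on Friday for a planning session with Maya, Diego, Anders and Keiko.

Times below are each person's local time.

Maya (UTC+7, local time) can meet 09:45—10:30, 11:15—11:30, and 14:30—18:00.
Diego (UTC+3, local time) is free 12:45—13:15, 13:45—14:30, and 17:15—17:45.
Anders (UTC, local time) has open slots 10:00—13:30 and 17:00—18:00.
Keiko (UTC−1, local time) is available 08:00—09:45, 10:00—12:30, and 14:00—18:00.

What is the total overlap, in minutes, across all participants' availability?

15 minutes

Maya → UTC: 02:45–03:30, 04:15–04:30, 07:30–11:00.
Diego → UTC: 09:45–10:15, 10:45–11:30, 14:15–14:45.
Anders → UTC: 10:00–13:30, 17:00–18:00.
Keiko → UTC: 09:00–10:45, 11:00–13:30, 15:00–19:00.
Maya ∩ Diego: 09:45–10:15, 10:45–11:00.
Maya ∩ Diego ∩ Anders: 10:00–10:15, 10:45–11:00.
Maya ∩ Diego ∩ Anders ∩ Keiko: 10:00–10:15.
Total common minutes: 15.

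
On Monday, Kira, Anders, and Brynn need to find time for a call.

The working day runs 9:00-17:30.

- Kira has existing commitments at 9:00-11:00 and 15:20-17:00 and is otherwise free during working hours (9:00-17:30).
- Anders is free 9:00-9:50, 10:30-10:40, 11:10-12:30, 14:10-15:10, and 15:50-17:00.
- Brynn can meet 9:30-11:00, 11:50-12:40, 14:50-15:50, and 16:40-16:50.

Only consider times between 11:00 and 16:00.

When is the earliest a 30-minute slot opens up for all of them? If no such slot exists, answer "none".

11:50

Kira free within 09:00–17:30: 11:00–15:20, 17:00–17:30.
Kira ∩ Anders: 11:10–12:30, 14:10–15:10.
Kira ∩ Anders ∩ Brynn: 11:50–12:30, 14:50–15:10.
Restricted to 11:00–16:00: 11:50–12:30, 14:50–15:10.
Windows ≥ 30 min: 11:50–12:30.
Earliest such window starts at 11:50.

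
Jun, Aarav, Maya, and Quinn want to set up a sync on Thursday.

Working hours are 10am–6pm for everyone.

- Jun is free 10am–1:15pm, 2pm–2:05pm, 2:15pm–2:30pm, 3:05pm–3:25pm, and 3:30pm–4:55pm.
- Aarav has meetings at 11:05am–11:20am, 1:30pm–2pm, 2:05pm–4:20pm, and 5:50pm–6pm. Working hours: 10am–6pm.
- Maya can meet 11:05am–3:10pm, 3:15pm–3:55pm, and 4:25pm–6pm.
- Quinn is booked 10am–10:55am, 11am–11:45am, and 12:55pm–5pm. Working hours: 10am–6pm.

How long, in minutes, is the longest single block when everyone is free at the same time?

70 minutes

Aarav free within 10:00–18:00: 10:00–11:05, 11:20–13:30, 14:00–14:05, 16:20–17:50.
Quinn free within 10:00–18:00: 10:55–11:00, 11:45–12:55, 17:00–18:00.
Jun ∩ Aarav: 10:00–11:05, 11:20–13:15, 14:00–14:05, 16:20–16:55.
Jun ∩ Aarav ∩ Maya: 11:20–13:15, 14:00–14:05, 16:25–16:55.
Jun ∩ Aarav ∩ Maya ∩ Quinn: 11:45–12:55.
Single common window of 70 minutes.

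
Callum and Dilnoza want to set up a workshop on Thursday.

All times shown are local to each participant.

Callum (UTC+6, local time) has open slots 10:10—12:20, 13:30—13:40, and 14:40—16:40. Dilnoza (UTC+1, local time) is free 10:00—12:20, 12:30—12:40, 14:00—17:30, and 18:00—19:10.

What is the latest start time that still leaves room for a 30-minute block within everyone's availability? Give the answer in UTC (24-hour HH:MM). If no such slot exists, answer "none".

10:10

Callum → UTC: 04:10–06:20, 07:30–07:40, 08:40–10:40.
Dilnoza → UTC: 09:00–11:20, 11:30–11:40, 13:00–16:30, 17:00–18:10.
Callum ∩ Dilnoza: 09:00–10:40.
Windows ≥ 30 min: 09:00–10:40.
Latest start in the last window 09:00–10:40 is 10:40 − 30 min = 10:10.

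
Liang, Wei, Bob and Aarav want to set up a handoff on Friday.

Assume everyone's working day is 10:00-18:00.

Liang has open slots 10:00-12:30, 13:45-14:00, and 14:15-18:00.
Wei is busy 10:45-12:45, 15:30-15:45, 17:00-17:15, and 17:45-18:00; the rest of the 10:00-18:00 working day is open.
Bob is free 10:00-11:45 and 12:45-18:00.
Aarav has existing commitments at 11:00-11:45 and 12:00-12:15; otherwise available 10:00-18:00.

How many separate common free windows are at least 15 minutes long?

Wei free within 10:00–18:00: 10:00–10:45, 12:45–15:30, 15:45–17:00, 17:15–17:45.
Aarav free within 10:00–18:00: 10:00–11:00, 11:45–12:00, 12:15–18:00.
Liang ∩ Wei: 10:00–10:45, 13:45–14:00, 14:15–15:30, 15:45–17:00, 17:15–17:45.
Liang ∩ Wei ∩ Bob: 10:00–10:45, 13:45–14:00, 14:15–15:30, 15:45–17:00, 17:15–17:45.
Liang ∩ Wei ∩ Bob ∩ Aarav: 10:00–10:45, 13:45–14:00, 14:15–15:30, 15:45–17:00, 17:15–17:45.
Windows ≥ 15 min: 10:00–10:45, 13:45–14:00, 14:15–15:30, 15:45–17:00, 17:15–17:45.
That's 5 windows.

5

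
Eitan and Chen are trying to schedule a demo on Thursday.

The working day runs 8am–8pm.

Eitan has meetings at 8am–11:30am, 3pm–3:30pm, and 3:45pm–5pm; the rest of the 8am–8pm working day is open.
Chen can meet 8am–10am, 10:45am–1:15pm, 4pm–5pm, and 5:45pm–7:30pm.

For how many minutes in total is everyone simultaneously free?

Eitan free within 08:00–20:00: 11:30–15:00, 15:30–15:45, 17:00–20:00.
Eitan ∩ Chen: 11:30–13:15, 17:45–19:30.
Total common minutes: 105 + 105 = 210.

210 minutes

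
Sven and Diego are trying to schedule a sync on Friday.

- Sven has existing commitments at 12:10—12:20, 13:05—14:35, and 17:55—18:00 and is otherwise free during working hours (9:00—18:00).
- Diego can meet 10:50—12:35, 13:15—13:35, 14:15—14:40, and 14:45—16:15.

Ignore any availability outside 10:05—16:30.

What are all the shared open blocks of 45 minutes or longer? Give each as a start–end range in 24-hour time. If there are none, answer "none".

10:50–12:10, 14:45–16:15

Sven free within 09:00–18:00: 09:00–12:10, 12:20–13:05, 14:35–17:55.
Sven ∩ Diego: 10:50–12:10, 12:20–12:35, 14:35–14:40, 14:45–16:15.
Restricted to 10:05–16:30: 10:50–12:10, 12:20–12:35, 14:35–14:40, 14:45–16:15.
Windows ≥ 45 min: 10:50–12:10, 14:45–16:15.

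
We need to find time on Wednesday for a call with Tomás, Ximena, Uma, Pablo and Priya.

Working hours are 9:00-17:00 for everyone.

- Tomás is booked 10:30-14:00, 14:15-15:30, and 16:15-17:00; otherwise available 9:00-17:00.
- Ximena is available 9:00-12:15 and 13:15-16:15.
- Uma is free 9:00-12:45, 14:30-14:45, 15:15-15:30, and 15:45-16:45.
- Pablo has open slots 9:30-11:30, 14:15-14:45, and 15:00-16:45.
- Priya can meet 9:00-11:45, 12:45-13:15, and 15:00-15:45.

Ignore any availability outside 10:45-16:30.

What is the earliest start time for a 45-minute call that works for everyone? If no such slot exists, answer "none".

none

Tomás free within 09:00–17:00: 09:00–10:30, 14:00–14:15, 15:30–16:15.
Tomás ∩ Ximena: 09:00–10:30, 14:00–14:15, 15:30–16:15.
Tomás ∩ Ximena ∩ Uma: 09:00–10:30, 15:45–16:15.
Tomás ∩ Ximena ∩ Uma ∩ Pablo: 09:30–10:30, 15:45–16:15.
Tomás ∩ Ximena ∩ Uma ∩ Pablo ∩ Priya: 09:30–10:30.
Restricted to 10:45–16:30: (none).
Windows ≥ 45 min: (none).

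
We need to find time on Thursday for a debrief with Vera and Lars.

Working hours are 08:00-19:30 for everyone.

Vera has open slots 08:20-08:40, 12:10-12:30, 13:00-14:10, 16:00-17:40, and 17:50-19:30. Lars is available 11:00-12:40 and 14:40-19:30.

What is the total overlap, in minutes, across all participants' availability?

Vera ∩ Lars: 12:10–12:30, 16:00–17:40, 17:50–19:30.
Total common minutes: 20 + 100 + 100 = 220.

220 minutes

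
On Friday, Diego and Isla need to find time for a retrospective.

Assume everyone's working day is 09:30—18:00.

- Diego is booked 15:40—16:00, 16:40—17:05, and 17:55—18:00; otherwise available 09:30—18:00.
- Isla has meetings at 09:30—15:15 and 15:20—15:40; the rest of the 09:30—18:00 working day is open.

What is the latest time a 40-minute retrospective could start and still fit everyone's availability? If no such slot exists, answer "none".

Diego free within 09:30–18:00: 09:30–15:40, 16:00–16:40, 17:05–17:55.
Isla free within 09:30–18:00: 15:15–15:20, 15:40–18:00.
Diego ∩ Isla: 15:15–15:20, 16:00–16:40, 17:05–17:55.
Windows ≥ 40 min: 16:00–16:40, 17:05–17:55.
Latest start in the last window 17:05–17:55 is 17:55 − 40 min = 17:15.

17:15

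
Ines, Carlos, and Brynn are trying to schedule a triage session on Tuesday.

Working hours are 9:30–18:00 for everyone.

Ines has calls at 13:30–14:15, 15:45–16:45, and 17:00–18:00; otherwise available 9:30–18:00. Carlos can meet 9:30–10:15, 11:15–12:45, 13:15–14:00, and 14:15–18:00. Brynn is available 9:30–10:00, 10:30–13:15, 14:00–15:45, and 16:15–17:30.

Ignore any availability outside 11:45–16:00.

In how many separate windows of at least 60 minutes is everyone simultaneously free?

Ines free within 09:30–18:00: 09:30–13:30, 14:15–15:45, 16:45–17:00.
Ines ∩ Carlos: 09:30–10:15, 11:15–12:45, 13:15–13:30, 14:15–15:45, 16:45–17:00.
Ines ∩ Carlos ∩ Brynn: 09:30–10:00, 11:15–12:45, 14:15–15:45, 16:45–17:00.
Restricted to 11:45–16:00: 11:45–12:45, 14:15–15:45.
Windows ≥ 60 min: 11:45–12:45, 14:15–15:45.
That's 2 windows.

2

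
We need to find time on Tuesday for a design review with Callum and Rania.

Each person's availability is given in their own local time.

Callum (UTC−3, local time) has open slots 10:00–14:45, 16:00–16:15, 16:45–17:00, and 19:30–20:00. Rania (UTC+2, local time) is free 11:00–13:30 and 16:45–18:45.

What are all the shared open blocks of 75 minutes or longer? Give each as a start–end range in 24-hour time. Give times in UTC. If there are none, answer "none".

Callum → UTC: 13:00–17:45, 19:00–19:15, 19:45–20:00, 22:30–23:00.
Rania → UTC: 09:00–11:30, 14:45–16:45.
Callum ∩ Rania: 14:45–16:45.
Windows ≥ 75 min: 14:45–16:45.

14:45–16:45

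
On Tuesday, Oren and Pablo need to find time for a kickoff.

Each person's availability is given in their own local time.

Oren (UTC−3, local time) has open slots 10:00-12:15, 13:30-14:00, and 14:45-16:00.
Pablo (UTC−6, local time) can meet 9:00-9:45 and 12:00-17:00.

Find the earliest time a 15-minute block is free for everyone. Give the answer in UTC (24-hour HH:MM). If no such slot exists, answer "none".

Oren → UTC: 13:00–15:15, 16:30–17:00, 17:45–19:00.
Pablo → UTC: 15:00–15:45, 18:00–23:00.
Oren ∩ Pablo: 15:00–15:15, 18:00–19:00.
Windows ≥ 15 min: 15:00–15:15, 18:00–19:00.
Earliest such window starts at 15:00.

15:00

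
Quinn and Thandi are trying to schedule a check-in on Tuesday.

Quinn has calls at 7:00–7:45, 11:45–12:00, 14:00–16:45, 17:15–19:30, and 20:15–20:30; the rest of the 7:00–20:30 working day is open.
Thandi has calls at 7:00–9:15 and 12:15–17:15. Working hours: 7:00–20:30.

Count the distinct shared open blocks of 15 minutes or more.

Quinn free within 07:00–20:30: 07:45–11:45, 12:00–14:00, 16:45–17:15, 19:30–20:15.
Thandi free within 07:00–20:30: 09:15–12:15, 17:15–20:30.
Quinn ∩ Thandi: 09:15–11:45, 12:00–12:15, 19:30–20:15.
Windows ≥ 15 min: 09:15–11:45, 12:00–12:15, 19:30–20:15.
That's 3 windows.

3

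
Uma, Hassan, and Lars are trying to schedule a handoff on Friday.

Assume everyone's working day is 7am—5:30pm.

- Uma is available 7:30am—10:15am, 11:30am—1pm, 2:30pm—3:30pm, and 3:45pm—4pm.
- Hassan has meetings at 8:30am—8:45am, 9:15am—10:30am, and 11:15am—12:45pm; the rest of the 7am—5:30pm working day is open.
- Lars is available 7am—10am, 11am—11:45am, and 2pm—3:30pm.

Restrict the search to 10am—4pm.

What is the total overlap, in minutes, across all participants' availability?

60 minutes

Hassan free within 07:00–17:30: 07:00–08:30, 08:45–09:15, 10:30–11:15, 12:45–17:30.
Uma ∩ Hassan: 07:30–08:30, 08:45–09:15, 12:45–13:00, 14:30–15:30, 15:45–16:00.
Uma ∩ Hassan ∩ Lars: 07:30–08:30, 08:45–09:15, 14:30–15:30.
Restricted to 10:00–16:00: 14:30–15:30.
Total common minutes: 60.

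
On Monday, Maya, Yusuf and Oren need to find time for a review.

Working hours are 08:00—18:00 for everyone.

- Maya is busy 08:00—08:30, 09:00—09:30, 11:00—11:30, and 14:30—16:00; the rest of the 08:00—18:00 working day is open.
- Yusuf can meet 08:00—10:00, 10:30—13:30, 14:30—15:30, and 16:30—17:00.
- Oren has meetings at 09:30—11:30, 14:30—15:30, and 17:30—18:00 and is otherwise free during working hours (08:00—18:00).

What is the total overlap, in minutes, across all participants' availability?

Maya free within 08:00–18:00: 08:30–09:00, 09:30–11:00, 11:30–14:30, 16:00–18:00.
Oren free within 08:00–18:00: 08:00–09:30, 11:30–14:30, 15:30–17:30.
Maya ∩ Yusuf: 08:30–09:00, 09:30–10:00, 10:30–11:00, 11:30–13:30, 16:30–17:00.
Maya ∩ Yusuf ∩ Oren: 08:30–09:00, 11:30–13:30, 16:30–17:00.
Total common minutes: 30 + 120 + 30 = 180.

180 minutes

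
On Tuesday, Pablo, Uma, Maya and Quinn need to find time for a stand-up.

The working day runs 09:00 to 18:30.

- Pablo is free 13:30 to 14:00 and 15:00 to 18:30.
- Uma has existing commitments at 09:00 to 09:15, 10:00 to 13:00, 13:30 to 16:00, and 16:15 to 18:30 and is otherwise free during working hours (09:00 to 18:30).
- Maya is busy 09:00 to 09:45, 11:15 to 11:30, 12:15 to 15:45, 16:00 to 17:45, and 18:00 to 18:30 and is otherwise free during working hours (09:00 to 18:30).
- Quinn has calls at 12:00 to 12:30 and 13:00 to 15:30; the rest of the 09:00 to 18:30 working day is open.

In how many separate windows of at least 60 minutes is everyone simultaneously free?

0

Uma free within 09:00–18:30: 09:15–10:00, 13:00–13:30, 16:00–16:15.
Maya free within 09:00–18:30: 09:45–11:15, 11:30–12:15, 15:45–16:00, 17:45–18:00.
Quinn free within 09:00–18:30: 09:00–12:00, 12:30–13:00, 15:30–18:30.
Pablo ∩ Uma: 16:00–16:15.
Pablo ∩ Uma ∩ Maya: (none).
Pablo ∩ Uma ∩ Maya ∩ Quinn: (none).
Windows ≥ 60 min: (none).
That's 0 windows.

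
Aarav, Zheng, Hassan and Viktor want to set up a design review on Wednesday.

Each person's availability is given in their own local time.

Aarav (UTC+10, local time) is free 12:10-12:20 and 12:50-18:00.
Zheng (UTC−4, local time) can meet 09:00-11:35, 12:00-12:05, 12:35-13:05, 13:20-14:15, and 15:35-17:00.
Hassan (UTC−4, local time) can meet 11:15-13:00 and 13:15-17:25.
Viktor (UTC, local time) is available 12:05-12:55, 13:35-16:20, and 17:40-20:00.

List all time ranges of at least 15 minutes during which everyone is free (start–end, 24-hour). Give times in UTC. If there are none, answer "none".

none

Aarav → UTC: 02:10–02:20, 02:50–08:00.
Zheng → UTC: 13:00–15:35, 16:00–16:05, 16:35–17:05, 17:20–18:15, 19:35–21:00.
Hassan → UTC: 15:15–17:00, 17:15–21:25.
Viktor → UTC: 12:05–12:55, 13:35–16:20, 17:40–20:00.
Aarav ∩ Zheng: (none).
Aarav ∩ Zheng ∩ Hassan: (none).
Aarav ∩ Zheng ∩ Hassan ∩ Viktor: (none).
Windows ≥ 15 min: (none).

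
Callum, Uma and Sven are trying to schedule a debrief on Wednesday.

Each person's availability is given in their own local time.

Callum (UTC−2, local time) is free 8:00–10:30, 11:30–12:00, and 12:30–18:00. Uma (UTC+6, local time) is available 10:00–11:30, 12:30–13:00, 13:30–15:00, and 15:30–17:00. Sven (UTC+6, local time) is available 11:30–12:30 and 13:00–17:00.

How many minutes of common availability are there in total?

Callum → UTC: 10:00–12:30, 13:30–14:00, 14:30–20:00.
Uma → UTC: 04:00–05:30, 06:30–07:00, 07:30–09:00, 09:30–11:00.
Sven → UTC: 05:30–06:30, 07:00–11:00.
Callum ∩ Uma: 10:00–11:00.
Callum ∩ Uma ∩ Sven: 10:00–11:00.
Total common minutes: 60.

60 minutes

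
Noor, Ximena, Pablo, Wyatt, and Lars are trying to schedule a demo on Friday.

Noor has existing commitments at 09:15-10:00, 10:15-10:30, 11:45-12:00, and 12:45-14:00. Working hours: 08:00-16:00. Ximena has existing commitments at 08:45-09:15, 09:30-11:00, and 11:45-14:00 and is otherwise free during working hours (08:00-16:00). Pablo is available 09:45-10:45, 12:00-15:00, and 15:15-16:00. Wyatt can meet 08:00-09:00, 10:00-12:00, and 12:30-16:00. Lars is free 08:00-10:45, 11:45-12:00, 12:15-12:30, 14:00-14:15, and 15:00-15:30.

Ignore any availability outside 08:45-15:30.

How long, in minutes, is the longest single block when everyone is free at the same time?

15 minutes

Noor free within 08:00–16:00: 08:00–09:15, 10:00–10:15, 10:30–11:45, 12:00–12:45, 14:00–16:00.
Ximena free within 08:00–16:00: 08:00–08:45, 09:15–09:30, 11:00–11:45, 14:00–16:00.
Noor ∩ Ximena: 08:00–08:45, 11:00–11:45, 14:00–16:00.
Noor ∩ Ximena ∩ Pablo: 14:00–15:00, 15:15–16:00.
Noor ∩ Ximena ∩ Pablo ∩ Wyatt: 14:00–15:00, 15:15–16:00.
Noor ∩ Ximena ∩ Pablo ∩ Wyatt ∩ Lars: 14:00–14:15, 15:15–15:30.
Restricted to 08:45–15:30: 14:00–14:15, 15:15–15:30.
Common window lengths: 15, 15 min; longest is 15.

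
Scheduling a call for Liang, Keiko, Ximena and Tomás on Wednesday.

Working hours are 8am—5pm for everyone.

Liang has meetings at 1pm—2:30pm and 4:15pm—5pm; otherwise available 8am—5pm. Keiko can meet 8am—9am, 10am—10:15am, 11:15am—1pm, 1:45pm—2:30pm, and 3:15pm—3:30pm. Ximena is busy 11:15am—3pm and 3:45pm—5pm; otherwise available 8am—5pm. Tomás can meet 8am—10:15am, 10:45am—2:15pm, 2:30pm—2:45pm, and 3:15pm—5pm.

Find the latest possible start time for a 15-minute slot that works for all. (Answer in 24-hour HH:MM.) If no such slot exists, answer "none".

15:15

Liang free within 08:00–17:00: 08:00–13:00, 14:30–16:15.
Ximena free within 08:00–17:00: 08:00–11:15, 15:00–15:45.
Liang ∩ Keiko: 08:00–09:00, 10:00–10:15, 11:15–13:00, 15:15–15:30.
Liang ∩ Keiko ∩ Ximena: 08:00–09:00, 10:00–10:15, 15:15–15:30.
Liang ∩ Keiko ∩ Ximena ∩ Tomás: 08:00–09:00, 10:00–10:15, 15:15–15:30.
Windows ≥ 15 min: 08:00–09:00, 10:00–10:15, 15:15–15:30.
Latest start in the last window 15:15–15:30 is 15:30 − 15 min = 15:15.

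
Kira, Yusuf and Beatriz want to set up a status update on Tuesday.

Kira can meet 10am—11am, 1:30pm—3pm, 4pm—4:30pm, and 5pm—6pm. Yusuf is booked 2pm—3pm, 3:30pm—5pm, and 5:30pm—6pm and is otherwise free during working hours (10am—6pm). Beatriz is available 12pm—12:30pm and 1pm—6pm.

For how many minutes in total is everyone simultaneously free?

Yusuf free within 10:00–18:00: 10:00–14:00, 15:00–15:30, 17:00–17:30.
Kira ∩ Yusuf: 10:00–11:00, 13:30–14:00, 17:00–17:30.
Kira ∩ Yusuf ∩ Beatriz: 13:30–14:00, 17:00–17:30.
Total common minutes: 30 + 30 = 60.

60 minutes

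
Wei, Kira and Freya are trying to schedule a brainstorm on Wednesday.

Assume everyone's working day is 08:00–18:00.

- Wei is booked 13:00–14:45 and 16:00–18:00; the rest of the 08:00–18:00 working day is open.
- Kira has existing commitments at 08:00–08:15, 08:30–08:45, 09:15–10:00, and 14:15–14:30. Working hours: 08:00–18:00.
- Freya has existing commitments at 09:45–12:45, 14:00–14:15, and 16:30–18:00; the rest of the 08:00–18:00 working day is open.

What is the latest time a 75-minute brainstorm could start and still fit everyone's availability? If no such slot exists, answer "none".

Wei free within 08:00–18:00: 08:00–13:00, 14:45–16:00.
Kira free within 08:00–18:00: 08:15–08:30, 08:45–09:15, 10:00–14:15, 14:30–18:00.
Freya free within 08:00–18:00: 08:00–09:45, 12:45–14:00, 14:15–16:30.
Wei ∩ Kira: 08:15–08:30, 08:45–09:15, 10:00–13:00, 14:45–16:00.
Wei ∩ Kira ∩ Freya: 08:15–08:30, 08:45–09:15, 12:45–13:00, 14:45–16:00.
Windows ≥ 75 min: 14:45–16:00.
Latest start in the last window 14:45–16:00 is 16:00 − 75 min = 14:45.

14:45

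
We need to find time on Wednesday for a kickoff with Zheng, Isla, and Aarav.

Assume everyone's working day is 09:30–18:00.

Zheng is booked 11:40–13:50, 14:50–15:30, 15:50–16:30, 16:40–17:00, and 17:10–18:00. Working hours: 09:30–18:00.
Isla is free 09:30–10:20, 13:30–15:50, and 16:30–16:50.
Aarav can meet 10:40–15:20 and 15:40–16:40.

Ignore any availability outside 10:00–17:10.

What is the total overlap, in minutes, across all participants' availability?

Zheng free within 09:30–18:00: 09:30–11:40, 13:50–14:50, 15:30–15:50, 16:30–16:40, 17:00–17:10.
Zheng ∩ Isla: 09:30–10:20, 13:50–14:50, 15:30–15:50, 16:30–16:40.
Zheng ∩ Isla ∩ Aarav: 13:50–14:50, 15:40–15:50, 16:30–16:40.
Restricted to 10:00–17:10: 13:50–14:50, 15:40–15:50, 16:30–16:40.
Total common minutes: 60 + 10 + 10 = 80.

80 minutes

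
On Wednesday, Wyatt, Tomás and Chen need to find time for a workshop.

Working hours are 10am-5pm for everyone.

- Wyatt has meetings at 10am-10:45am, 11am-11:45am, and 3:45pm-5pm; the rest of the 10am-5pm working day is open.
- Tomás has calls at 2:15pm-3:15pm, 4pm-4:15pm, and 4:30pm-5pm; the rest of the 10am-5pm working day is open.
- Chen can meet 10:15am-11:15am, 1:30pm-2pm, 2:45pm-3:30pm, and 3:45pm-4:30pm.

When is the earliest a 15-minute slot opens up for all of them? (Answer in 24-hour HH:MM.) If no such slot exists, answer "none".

10:45

Wyatt free within 10:00–17:00: 10:45–11:00, 11:45–15:45.
Tomás free within 10:00–17:00: 10:00–14:15, 15:15–16:00, 16:15–16:30.
Wyatt ∩ Tomás: 10:45–11:00, 11:45–14:15, 15:15–15:45.
Wyatt ∩ Tomás ∩ Chen: 10:45–11:00, 13:30–14:00, 15:15–15:30.
Windows ≥ 15 min: 10:45–11:00, 13:30–14:00, 15:15–15:30.
Earliest such window starts at 10:45.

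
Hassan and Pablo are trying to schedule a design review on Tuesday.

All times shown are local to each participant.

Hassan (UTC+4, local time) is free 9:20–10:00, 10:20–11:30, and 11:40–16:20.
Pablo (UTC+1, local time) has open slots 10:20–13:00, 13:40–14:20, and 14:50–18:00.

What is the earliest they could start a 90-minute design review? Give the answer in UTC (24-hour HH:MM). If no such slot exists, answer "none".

09:20

Hassan → UTC: 05:20–06:00, 06:20–07:30, 07:40–12:20.
Pablo → UTC: 09:20–12:00, 12:40–13:20, 13:50–17:00.
Hassan ∩ Pablo: 09:20–12:00.
Windows ≥ 90 min: 09:20–12:00.
Earliest such window starts at 09:20.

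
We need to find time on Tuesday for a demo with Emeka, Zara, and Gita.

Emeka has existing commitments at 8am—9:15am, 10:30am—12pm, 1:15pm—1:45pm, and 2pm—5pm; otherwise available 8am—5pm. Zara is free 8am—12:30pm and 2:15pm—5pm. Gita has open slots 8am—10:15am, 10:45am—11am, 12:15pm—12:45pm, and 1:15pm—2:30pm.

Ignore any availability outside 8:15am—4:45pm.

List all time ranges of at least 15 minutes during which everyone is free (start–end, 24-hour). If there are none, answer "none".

09:15–10:15, 12:15–12:30

Emeka free within 08:00–17:00: 09:15–10:30, 12:00–13:15, 13:45–14:00.
Emeka ∩ Zara: 09:15–10:30, 12:00–12:30.
Emeka ∩ Zara ∩ Gita: 09:15–10:15, 12:15–12:30.
Restricted to 08:15–16:45: 09:15–10:15, 12:15–12:30.
Windows ≥ 15 min: 09:15–10:15, 12:15–12:30.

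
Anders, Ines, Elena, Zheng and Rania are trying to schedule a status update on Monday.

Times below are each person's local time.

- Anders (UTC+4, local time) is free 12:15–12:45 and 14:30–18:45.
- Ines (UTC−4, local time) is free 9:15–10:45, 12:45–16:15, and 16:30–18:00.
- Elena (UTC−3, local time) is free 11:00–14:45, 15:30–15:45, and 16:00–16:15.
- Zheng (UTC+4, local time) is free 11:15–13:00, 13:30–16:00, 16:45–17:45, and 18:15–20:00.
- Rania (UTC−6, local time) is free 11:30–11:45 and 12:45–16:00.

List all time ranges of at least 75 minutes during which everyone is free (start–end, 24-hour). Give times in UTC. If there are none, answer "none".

none

Anders → UTC: 08:15–08:45, 10:30–14:45.
Ines → UTC: 13:15–14:45, 16:45–20:15, 20:30–22:00.
Elena → UTC: 14:00–17:45, 18:30–18:45, 19:00–19:15.
Zheng → UTC: 07:15–09:00, 09:30–12:00, 12:45–13:45, 14:15–16:00.
Rania → UTC: 17:30–17:45, 18:45–22:00.
Anders ∩ Ines: 13:15–14:45.
Anders ∩ Ines ∩ Elena: 14:00–14:45.
Anders ∩ Ines ∩ Elena ∩ Zheng: 14:15–14:45.
Anders ∩ Ines ∩ Elena ∩ Zheng ∩ Rania: (none).
Windows ≥ 75 min: (none).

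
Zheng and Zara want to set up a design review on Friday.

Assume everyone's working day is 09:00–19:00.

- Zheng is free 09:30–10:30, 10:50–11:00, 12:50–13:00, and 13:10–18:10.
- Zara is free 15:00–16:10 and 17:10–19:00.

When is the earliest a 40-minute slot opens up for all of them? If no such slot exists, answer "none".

15:00

Zheng ∩ Zara: 15:00–16:10, 17:10–18:10.
Windows ≥ 40 min: 15:00–16:10, 17:10–18:10.
Earliest such window starts at 15:00.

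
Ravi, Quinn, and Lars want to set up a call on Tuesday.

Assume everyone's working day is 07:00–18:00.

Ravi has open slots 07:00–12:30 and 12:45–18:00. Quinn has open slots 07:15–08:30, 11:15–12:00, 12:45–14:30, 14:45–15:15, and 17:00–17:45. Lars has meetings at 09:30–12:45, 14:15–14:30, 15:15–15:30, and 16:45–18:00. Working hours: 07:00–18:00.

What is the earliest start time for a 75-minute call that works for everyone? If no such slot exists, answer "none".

07:15

Lars free within 07:00–18:00: 07:00–09:30, 12:45–14:15, 14:30–15:15, 15:30–16:45.
Ravi ∩ Quinn: 07:15–08:30, 11:15–12:00, 12:45–14:30, 14:45–15:15, 17:00–17:45.
Ravi ∩ Quinn ∩ Lars: 07:15–08:30, 12:45–14:15, 14:45–15:15.
Windows ≥ 75 min: 07:15–08:30, 12:45–14:15.
Earliest such window starts at 07:15.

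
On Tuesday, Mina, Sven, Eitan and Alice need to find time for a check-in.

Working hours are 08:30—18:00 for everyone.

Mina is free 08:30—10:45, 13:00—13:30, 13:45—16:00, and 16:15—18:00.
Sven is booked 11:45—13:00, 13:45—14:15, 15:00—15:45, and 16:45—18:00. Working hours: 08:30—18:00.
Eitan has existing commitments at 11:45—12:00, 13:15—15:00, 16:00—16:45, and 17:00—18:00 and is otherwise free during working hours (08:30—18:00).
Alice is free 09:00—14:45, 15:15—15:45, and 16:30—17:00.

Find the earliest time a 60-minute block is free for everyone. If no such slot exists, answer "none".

Sven free within 08:30–18:00: 08:30–11:45, 13:00–13:45, 14:15–15:00, 15:45–16:45.
Eitan free within 08:30–18:00: 08:30–11:45, 12:00–13:15, 15:00–16:00, 16:45–17:00.
Mina ∩ Sven: 08:30–10:45, 13:00–13:30, 14:15–15:00, 15:45–16:00, 16:15–16:45.
Mina ∩ Sven ∩ Eitan: 08:30–10:45, 13:00–13:15, 15:45–16:00.
Mina ∩ Sven ∩ Eitan ∩ Alice: 09:00–10:45, 13:00–13:15.
Windows ≥ 60 min: 09:00–10:45.
Earliest such window starts at 09:00.

09:00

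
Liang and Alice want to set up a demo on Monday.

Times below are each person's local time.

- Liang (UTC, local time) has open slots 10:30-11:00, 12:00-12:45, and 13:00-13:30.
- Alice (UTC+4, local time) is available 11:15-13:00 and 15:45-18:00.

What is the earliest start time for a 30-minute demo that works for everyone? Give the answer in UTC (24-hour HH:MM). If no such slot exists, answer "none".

12:00

Liang → UTC: 10:30–11:00, 12:00–12:45, 13:00–13:30.
Alice → UTC: 07:15–09:00, 11:45–14:00.
Liang ∩ Alice: 12:00–12:45, 13:00–13:30.
Windows ≥ 30 min: 12:00–12:45, 13:00–13:30.
Earliest such window starts at 12:00.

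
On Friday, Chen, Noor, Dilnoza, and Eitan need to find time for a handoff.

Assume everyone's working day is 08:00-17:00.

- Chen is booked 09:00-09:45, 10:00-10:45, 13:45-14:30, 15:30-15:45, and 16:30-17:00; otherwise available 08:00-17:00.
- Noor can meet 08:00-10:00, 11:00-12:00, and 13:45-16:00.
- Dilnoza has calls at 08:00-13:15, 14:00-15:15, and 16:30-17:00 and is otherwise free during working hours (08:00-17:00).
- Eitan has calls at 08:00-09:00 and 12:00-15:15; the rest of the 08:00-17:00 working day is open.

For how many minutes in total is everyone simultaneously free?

Chen free within 08:00–17:00: 08:00–09:00, 09:45–10:00, 10:45–13:45, 14:30–15:30, 15:45–16:30.
Dilnoza free within 08:00–17:00: 13:15–14:00, 15:15–16:30.
Eitan free within 08:00–17:00: 09:00–12:00, 15:15–17:00.
Chen ∩ Noor: 08:00–09:00, 09:45–10:00, 11:00–12:00, 14:30–15:30, 15:45–16:00.
Chen ∩ Noor ∩ Dilnoza: 15:15–15:30, 15:45–16:00.
Chen ∩ Noor ∩ Dilnoza ∩ Eitan: 15:15–15:30, 15:45–16:00.
Total common minutes: 15 + 15 = 30.

30 minutes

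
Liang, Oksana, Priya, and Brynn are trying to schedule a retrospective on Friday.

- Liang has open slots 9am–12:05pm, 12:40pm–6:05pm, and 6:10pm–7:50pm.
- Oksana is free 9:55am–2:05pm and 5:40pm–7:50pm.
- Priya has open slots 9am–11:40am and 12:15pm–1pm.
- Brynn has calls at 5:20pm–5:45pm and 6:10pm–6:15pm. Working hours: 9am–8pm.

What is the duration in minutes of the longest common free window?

105 minutes

Brynn free within 09:00–20:00: 09:00–17:20, 17:45–18:10, 18:15–20:00.
Liang ∩ Oksana: 09:55–12:05, 12:40–14:05, 17:40–18:05, 18:10–19:50.
Liang ∩ Oksana ∩ Priya: 09:55–11:40, 12:40–13:00.
Liang ∩ Oksana ∩ Priya ∩ Brynn: 09:55–11:40, 12:40–13:00.
Common window lengths: 105, 20 min; longest is 105.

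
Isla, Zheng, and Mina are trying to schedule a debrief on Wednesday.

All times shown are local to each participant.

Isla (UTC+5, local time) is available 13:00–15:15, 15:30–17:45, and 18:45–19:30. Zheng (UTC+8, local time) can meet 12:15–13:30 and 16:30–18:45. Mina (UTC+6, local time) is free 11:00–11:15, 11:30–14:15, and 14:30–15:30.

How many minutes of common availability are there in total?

Isla → UTC: 08:00–10:15, 10:30–12:45, 13:45–14:30.
Zheng → UTC: 04:15–05:30, 08:30–10:45.
Mina → UTC: 05:00–05:15, 05:30–08:15, 08:30–09:30.
Isla ∩ Zheng: 08:30–10:15, 10:30–10:45.
Isla ∩ Zheng ∩ Mina: 08:30–09:30.
Total common minutes: 60.

60 minutes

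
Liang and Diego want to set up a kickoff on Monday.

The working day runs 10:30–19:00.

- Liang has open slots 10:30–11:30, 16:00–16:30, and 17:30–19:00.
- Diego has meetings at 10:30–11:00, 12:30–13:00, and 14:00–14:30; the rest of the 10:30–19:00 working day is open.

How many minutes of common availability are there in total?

Diego free within 10:30–19:00: 11:00–12:30, 13:00–14:00, 14:30–19:00.
Liang ∩ Diego: 11:00–11:30, 16:00–16:30, 17:30–19:00.
Total common minutes: 30 + 30 + 90 = 150.

150 minutes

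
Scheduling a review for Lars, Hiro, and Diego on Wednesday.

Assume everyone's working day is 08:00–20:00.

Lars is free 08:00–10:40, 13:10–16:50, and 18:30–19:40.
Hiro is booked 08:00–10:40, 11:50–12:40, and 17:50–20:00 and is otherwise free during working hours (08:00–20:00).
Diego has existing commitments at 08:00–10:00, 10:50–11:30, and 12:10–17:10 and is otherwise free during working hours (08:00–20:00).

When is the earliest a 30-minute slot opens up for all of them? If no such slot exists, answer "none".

none

Hiro free within 08:00–20:00: 10:40–11:50, 12:40–17:50.
Diego free within 08:00–20:00: 10:00–10:50, 11:30–12:10, 17:10–20:00.
Lars ∩ Hiro: 13:10–16:50.
Lars ∩ Hiro ∩ Diego: (none).
Windows ≥ 30 min: (none).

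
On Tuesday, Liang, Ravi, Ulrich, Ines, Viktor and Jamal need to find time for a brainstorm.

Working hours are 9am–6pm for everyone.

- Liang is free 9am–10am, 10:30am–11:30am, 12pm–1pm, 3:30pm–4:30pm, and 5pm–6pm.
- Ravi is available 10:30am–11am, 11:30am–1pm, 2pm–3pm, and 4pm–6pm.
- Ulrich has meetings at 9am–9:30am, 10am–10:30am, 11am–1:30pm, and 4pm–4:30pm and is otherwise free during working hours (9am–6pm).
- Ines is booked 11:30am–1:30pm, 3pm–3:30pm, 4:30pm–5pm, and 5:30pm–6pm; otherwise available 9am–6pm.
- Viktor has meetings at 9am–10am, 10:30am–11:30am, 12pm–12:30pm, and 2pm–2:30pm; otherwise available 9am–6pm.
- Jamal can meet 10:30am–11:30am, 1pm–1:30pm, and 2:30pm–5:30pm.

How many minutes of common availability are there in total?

30 minutes

Ulrich free within 09:00–18:00: 09:30–10:00, 10:30–11:00, 13:30–16:00, 16:30–18:00.
Ines free within 09:00–18:00: 09:00–11:30, 13:30–15:00, 15:30–16:30, 17:00–17:30.
Viktor free within 09:00–18:00: 10:00–10:30, 11:30–12:00, 12:30–14:00, 14:30–18:00.
Liang ∩ Ravi: 10:30–11:00, 12:00–13:00, 16:00–16:30, 17:00–18:00.
Liang ∩ Ravi ∩ Ulrich: 10:30–11:00, 17:00–18:00.
Liang ∩ Ravi ∩ Ulrich ∩ Ines: 10:30–11:00, 17:00–17:30.
Liang ∩ Ravi ∩ Ulrich ∩ Ines ∩ Viktor: 17:00–17:30.
Liang ∩ Ravi ∩ Ulrich ∩ Ines ∩ Viktor ∩ Jamal: 17:00–17:30.
Total common minutes: 30.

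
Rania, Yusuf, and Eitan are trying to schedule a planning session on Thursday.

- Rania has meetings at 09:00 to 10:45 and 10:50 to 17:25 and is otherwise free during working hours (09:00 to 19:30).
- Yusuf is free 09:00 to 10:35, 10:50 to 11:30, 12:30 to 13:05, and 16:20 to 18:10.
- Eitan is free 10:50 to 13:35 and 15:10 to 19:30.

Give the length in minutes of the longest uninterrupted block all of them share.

45 minutes

Rania free within 09:00–19:30: 10:45–10:50, 17:25–19:30.
Rania ∩ Yusuf: 17:25–18:10.
Rania ∩ Yusuf ∩ Eitan: 17:25–18:10.
Single common window of 45 minutes.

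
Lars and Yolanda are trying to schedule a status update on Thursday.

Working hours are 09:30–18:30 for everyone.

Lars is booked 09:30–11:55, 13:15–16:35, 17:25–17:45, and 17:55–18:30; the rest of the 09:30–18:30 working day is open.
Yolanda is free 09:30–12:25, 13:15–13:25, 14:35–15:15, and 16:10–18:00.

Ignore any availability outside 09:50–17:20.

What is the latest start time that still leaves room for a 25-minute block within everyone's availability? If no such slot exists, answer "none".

Lars free within 09:30–18:30: 11:55–13:15, 16:35–17:25, 17:45–17:55.
Lars ∩ Yolanda: 11:55–12:25, 16:35–17:25, 17:45–17:55.
Restricted to 09:50–17:20: 11:55–12:25, 16:35–17:20.
Windows ≥ 25 min: 11:55–12:25, 16:35–17:20.
Latest start in the last window 16:35–17:20 is 17:20 − 25 min = 16:55.

16:55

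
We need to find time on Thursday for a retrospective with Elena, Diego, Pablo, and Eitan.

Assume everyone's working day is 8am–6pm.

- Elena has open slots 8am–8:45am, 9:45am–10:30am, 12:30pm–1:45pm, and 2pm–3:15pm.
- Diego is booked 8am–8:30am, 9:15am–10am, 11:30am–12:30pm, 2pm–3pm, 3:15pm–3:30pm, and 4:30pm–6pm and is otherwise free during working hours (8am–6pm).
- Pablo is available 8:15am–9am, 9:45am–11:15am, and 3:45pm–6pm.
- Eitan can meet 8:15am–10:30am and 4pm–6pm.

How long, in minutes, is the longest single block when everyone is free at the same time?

30 minutes

Diego free within 08:00–18:00: 08:30–09:15, 10:00–11:30, 12:30–14:00, 15:00–15:15, 15:30–16:30.
Elena ∩ Diego: 08:30–08:45, 10:00–10:30, 12:30–13:45, 15:00–15:15.
Elena ∩ Diego ∩ Pablo: 08:30–08:45, 10:00–10:30.
Elena ∩ Diego ∩ Pablo ∩ Eitan: 08:30–08:45, 10:00–10:30.
Common window lengths: 15, 30 min; longest is 30.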